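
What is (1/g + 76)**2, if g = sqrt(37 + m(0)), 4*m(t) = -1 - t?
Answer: 849076/147 + 304*sqrt(3)/21 ≈ 5801.1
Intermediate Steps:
m(t) = -1/4 - t/4 (m(t) = (-1 - t)/4 = -1/4 - t/4)
g = 7*sqrt(3)/2 (g = sqrt(37 + (-1/4 - 1/4*0)) = sqrt(37 + (-1/4 + 0)) = sqrt(37 - 1/4) = sqrt(147/4) = 7*sqrt(3)/2 ≈ 6.0622)
(1/g + 76)**2 = (1/(7*sqrt(3)/2) + 76)**2 = (2*sqrt(3)/21 + 76)**2 = (76 + 2*sqrt(3)/21)**2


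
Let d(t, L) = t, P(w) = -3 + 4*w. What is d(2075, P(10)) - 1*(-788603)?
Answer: 790678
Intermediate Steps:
d(2075, P(10)) - 1*(-788603) = 2075 - 1*(-788603) = 2075 + 788603 = 790678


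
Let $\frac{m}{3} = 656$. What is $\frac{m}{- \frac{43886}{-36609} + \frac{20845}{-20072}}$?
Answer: $\frac{1446117588864}{117765187} \approx 12280.0$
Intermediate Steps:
$m = 1968$ ($m = 3 \cdot 656 = 1968$)
$\frac{m}{- \frac{43886}{-36609} + \frac{20845}{-20072}} = \frac{1968}{- \frac{43886}{-36609} + \frac{20845}{-20072}} = \frac{1968}{\left(-43886\right) \left(- \frac{1}{36609}\right) + 20845 \left(- \frac{1}{20072}\right)} = \frac{1968}{\frac{43886}{36609} - \frac{20845}{20072}} = \frac{1968}{\frac{117765187}{734815848}} = 1968 \cdot \frac{734815848}{117765187} = \frac{1446117588864}{117765187}$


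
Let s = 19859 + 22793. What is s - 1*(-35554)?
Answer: 78206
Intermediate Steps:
s = 42652
s - 1*(-35554) = 42652 - 1*(-35554) = 42652 + 35554 = 78206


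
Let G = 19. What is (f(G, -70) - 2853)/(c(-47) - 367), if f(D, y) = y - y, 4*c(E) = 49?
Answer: 3804/473 ≈ 8.0423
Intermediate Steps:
c(E) = 49/4 (c(E) = (1/4)*49 = 49/4)
f(D, y) = 0
(f(G, -70) - 2853)/(c(-47) - 367) = (0 - 2853)/(49/4 - 367) = -2853/(-1419/4) = -2853*(-4/1419) = 3804/473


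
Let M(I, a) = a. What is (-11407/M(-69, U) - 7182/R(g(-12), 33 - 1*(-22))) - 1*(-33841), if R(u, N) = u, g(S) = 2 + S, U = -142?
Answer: 24594067/710 ≈ 34640.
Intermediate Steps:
(-11407/M(-69, U) - 7182/R(g(-12), 33 - 1*(-22))) - 1*(-33841) = (-11407/(-142) - 7182/(2 - 12)) - 1*(-33841) = (-11407*(-1/142) - 7182/(-10)) + 33841 = (11407/142 - 7182*(-1/10)) + 33841 = (11407/142 + 3591/5) + 33841 = 566957/710 + 33841 = 24594067/710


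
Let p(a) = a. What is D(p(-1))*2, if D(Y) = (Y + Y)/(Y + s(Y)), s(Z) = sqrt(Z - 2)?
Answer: 1 + I*sqrt(3) ≈ 1.0 + 1.732*I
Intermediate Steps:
s(Z) = sqrt(-2 + Z)
D(Y) = 2*Y/(Y + sqrt(-2 + Y)) (D(Y) = (Y + Y)/(Y + sqrt(-2 + Y)) = (2*Y)/(Y + sqrt(-2 + Y)) = 2*Y/(Y + sqrt(-2 + Y)))
D(p(-1))*2 = (2*(-1)/(-1 + sqrt(-2 - 1)))*2 = (2*(-1)/(-1 + sqrt(-3)))*2 = (2*(-1)/(-1 + I*sqrt(3)))*2 = -2/(-1 + I*sqrt(3))*2 = -4/(-1 + I*sqrt(3))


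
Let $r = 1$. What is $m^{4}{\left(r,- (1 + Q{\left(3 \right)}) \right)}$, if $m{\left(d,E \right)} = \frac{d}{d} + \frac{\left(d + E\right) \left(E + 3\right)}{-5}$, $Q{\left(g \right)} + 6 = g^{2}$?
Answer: $\frac{16}{625} \approx 0.0256$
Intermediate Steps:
$Q{\left(g \right)} = -6 + g^{2}$
$m{\left(d,E \right)} = 1 - \frac{\left(3 + E\right) \left(E + d\right)}{5}$ ($m{\left(d,E \right)} = 1 + \left(E + d\right) \left(3 + E\right) \left(- \frac{1}{5}\right) = 1 + \left(3 + E\right) \left(E + d\right) \left(- \frac{1}{5}\right) = 1 - \frac{\left(3 + E\right) \left(E + d\right)}{5}$)
$m^{4}{\left(r,- (1 + Q{\left(3 \right)}) \right)} = \left(1 - \frac{3 \left(- (1 - \left(6 - 3^{2}\right))\right)}{5} - \frac{3}{5} - \frac{\left(- (1 - \left(6 - 3^{2}\right))\right)^{2}}{5} - \frac{1}{5} \left(- (1 - \left(6 - 3^{2}\right))\right) 1\right)^{4} = \left(1 - \frac{3 \left(- (1 + \left(-6 + 9\right))\right)}{5} - \frac{3}{5} - \frac{\left(- (1 + \left(-6 + 9\right))\right)^{2}}{5} - \frac{1}{5} \left(- (1 + \left(-6 + 9\right))\right) 1\right)^{4} = \left(1 - \frac{3 \left(- (1 + 3)\right)}{5} - \frac{3}{5} - \frac{\left(- (1 + 3)\right)^{2}}{5} - \frac{1}{5} \left(- (1 + 3)\right) 1\right)^{4} = \left(1 - \frac{3 \left(\left(-1\right) 4\right)}{5} - \frac{3}{5} - \frac{\left(\left(-1\right) 4\right)^{2}}{5} - \frac{1}{5} \left(\left(-1\right) 4\right) 1\right)^{4} = \left(1 - - \frac{12}{5} - \frac{3}{5} - \frac{\left(-4\right)^{2}}{5} - \left(- \frac{4}{5}\right) 1\right)^{4} = \left(1 + \frac{12}{5} - \frac{3}{5} - \frac{16}{5} + \frac{4}{5}\right)^{4} = \left(\frac{2}{5}\right)^{4} = \frac{16}{625}$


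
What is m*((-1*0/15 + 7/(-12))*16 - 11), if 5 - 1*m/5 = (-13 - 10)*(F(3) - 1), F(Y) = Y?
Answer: -5185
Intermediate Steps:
m = 255 (m = 25 - 5*(-13 - 10)*(3 - 1) = 25 - (-115)*2 = 25 - 5*(-46) = 25 + 230 = 255)
m*((-1*0/15 + 7/(-12))*16 - 11) = 255*((-1*0/15 + 7/(-12))*16 - 11) = 255*((0*(1/15) + 7*(-1/12))*16 - 11) = 255*((0 - 7/12)*16 - 11) = 255*(-7/12*16 - 11) = 255*(-28/3 - 11) = 255*(-61/3) = -5185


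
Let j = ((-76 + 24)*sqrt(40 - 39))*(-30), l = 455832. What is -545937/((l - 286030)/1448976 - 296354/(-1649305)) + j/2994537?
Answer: -50088701978183816621360/27237430197248131 ≈ -1.8390e+6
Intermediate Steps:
j = 1560 (j = -52*sqrt(1)*(-30) = -52*1*(-30) = -52*(-30) = 1560)
-545937/((l - 286030)/1448976 - 296354/(-1649305)) + j/2994537 = -545937/((455832 - 286030)/1448976 - 296354/(-1649305)) + 1560/2994537 = -545937/(169802*(1/1448976) - 296354*(-1/1649305)) + 1560*(1/2994537) = -545937/(84901/724488 + 296354/1649305) + 40/76783 = -545937/354732560557/1194901680840 + 40/76783 = -545937*1194901680840/354732560557 + 40/76783 = -652341038932747080/354732560557 + 40/76783 = -50088701978183816621360/27237430197248131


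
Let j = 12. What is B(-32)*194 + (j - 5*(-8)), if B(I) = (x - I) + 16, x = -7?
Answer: 8006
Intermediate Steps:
B(I) = 9 - I (B(I) = (-7 - I) + 16 = 9 - I)
B(-32)*194 + (j - 5*(-8)) = (9 - 1*(-32))*194 + (12 - 5*(-8)) = (9 + 32)*194 + (12 + 40) = 41*194 + 52 = 7954 + 52 = 8006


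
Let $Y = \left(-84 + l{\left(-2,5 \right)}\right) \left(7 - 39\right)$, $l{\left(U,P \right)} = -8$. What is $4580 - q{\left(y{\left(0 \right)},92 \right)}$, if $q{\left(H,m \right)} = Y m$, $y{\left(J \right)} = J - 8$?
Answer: $-266268$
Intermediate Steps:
$Y = 2944$ ($Y = \left(-84 - 8\right) \left(7 - 39\right) = \left(-92\right) \left(-32\right) = 2944$)
$y{\left(J \right)} = -8 + J$ ($y{\left(J \right)} = J - 8 = -8 + J$)
$q{\left(H,m \right)} = 2944 m$
$4580 - q{\left(y{\left(0 \right)},92 \right)} = 4580 - 2944 \cdot 92 = 4580 - 270848 = -266268$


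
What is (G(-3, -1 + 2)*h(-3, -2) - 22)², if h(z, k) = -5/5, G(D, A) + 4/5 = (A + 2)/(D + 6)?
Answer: 12321/25 ≈ 492.84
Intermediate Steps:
G(D, A) = -⅘ + (2 + A)/(6 + D) (G(D, A) = -⅘ + (A + 2)/(D + 6) = -⅘ + (2 + A)/(6 + D))
h(z, k) = -1 (h(z, k) = -5*⅕ = -1)
(G(-3, -1 + 2)*h(-3, -2) - 22)² = (((-14 - 4*(-3) + 5*(-1 + 2))/(5*(6 - 3)))*(-1) - 22)² = (((⅕)*(-14 + 12 + 5*1)/3)*(-1) - 22)² = (((⅕)*(⅓)*(-14 + 12 + 5))*(-1) - 22)² = (((⅕)*(⅓)*3)*(-1) - 22)² = ((⅕)*(-1) - 22)² = (-⅕ - 22)² = (-111/5)² = 12321/25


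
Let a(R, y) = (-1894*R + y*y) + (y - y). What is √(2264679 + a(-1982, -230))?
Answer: √6071487 ≈ 2464.0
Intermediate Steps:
a(R, y) = y² - 1894*R (a(R, y) = (-1894*R + y²) + 0 = (y² - 1894*R) + 0 = y² - 1894*R)
√(2264679 + a(-1982, -230)) = √(2264679 + ((-230)² - 1894*(-1982))) = √(2264679 + (52900 + 3753908)) = √(2264679 + 3806808) = √6071487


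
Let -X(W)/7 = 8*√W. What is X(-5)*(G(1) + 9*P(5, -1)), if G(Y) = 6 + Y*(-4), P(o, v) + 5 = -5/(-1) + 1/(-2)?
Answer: 140*I*√5 ≈ 313.05*I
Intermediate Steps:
P(o, v) = -½ (P(o, v) = -5 + (-5/(-1) + 1/(-2)) = -5 + (-5*(-1) + 1*(-½)) = -5 + (5 - ½) = -5 + 9/2 = -½)
X(W) = -56*√W
G(Y) = 6 - 4*Y
X(-5)*(G(1) + 9*P(5, -1)) = (-56*I*√5)*((6 - 4*1) + 9*(-½)) = (-56*I*√5)*((6 - 4) - 9/2) = (-56*I*√5)*(2 - 9/2) = -56*I*√5*(-5/2) = 140*I*√5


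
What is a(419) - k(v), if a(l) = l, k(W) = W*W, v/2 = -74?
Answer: -21485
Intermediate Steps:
v = -148 (v = 2*(-74) = -148)
k(W) = W²
a(419) - k(v) = 419 - 1*(-148)² = 419 - 1*21904 = 419 - 21904 = -21485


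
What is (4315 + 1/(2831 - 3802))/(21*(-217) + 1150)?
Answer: -4189864/3308197 ≈ -1.2665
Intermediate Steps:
(4315 + 1/(2831 - 3802))/(21*(-217) + 1150) = (4315 + 1/(-971))/(-4557 + 1150) = (4315 - 1/971)/(-3407) = (4189864/971)*(-1/3407) = -4189864/3308197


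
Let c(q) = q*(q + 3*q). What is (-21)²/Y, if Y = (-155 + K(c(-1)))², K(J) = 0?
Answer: 441/24025 ≈ 0.018356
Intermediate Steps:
c(q) = 4*q² (c(q) = q*(4*q) = 4*q²)
Y = 24025 (Y = (-155 + 0)² = (-155)² = 24025)
(-21)²/Y = (-21)²/24025 = 441*(1/24025) = 441/24025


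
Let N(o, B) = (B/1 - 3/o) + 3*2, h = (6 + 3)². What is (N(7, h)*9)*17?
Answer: 92718/7 ≈ 13245.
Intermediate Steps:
h = 81 (h = 9² = 81)
N(o, B) = 6 + B - 3/o (N(o, B) = (B*1 - 3/o) + 6 = (B - 3/o) + 6 = 6 + B - 3/o)
(N(7, h)*9)*17 = ((6 + 81 - 3/7)*9)*17 = ((606/7)*9)*17 = (5454/7)*17 = 92718/7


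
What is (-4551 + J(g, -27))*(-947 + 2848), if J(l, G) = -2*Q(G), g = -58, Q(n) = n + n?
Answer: -8446143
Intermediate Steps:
Q(n) = 2*n
J(l, G) = -4*G
(-4551 + J(g, -27))*(-947 + 2848) = (-4551 - 4*(-27))*(-947 + 2848) = (-4551 + 108)*1901 = -4443*1901 = -8446143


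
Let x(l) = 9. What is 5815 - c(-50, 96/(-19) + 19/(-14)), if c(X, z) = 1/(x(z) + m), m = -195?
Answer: 1081591/186 ≈ 5815.0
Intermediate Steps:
c(X, z) = -1/186 (c(X, z) = 1/(9 - 195) = 1/(-186) = -1/186)
5815 - c(-50, 96/(-19) + 19/(-14)) = 5815 - 1*(-1/186) = 5815 + 1/186 = 1081591/186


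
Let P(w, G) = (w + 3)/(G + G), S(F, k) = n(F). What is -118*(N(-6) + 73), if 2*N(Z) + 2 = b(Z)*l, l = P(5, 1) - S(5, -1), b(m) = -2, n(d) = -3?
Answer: -7670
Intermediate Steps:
S(F, k) = -3
P(w, G) = (3 + w)/(2*G) (P(w, G) = (3 + w)/((2*G)) = (3 + w)*(1/(2*G)) = (3 + w)/(2*G))
l = 7 (l = (½)*(3 + 5)/1 - 1*(-3) = (½)*1*8 + 3 = 4 + 3 = 7)
N(Z) = -8 (N(Z) = -1 + (-2*7)/2 = -1 + (½)*(-14) = -1 - 7 = -8)
-118*(N(-6) + 73) = -118*(-8 + 73) = -118*65 = -7670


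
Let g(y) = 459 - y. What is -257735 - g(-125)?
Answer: -258319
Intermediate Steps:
-257735 - g(-125) = -257735 - (459 - 1*(-125)) = -257735 - (459 + 125) = -257735 - 1*584 = -257735 - 584 = -258319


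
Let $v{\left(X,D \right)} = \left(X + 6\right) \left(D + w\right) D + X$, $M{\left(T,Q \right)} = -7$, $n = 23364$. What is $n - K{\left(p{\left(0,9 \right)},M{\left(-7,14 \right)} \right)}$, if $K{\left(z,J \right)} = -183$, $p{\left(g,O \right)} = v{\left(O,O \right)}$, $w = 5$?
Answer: $23547$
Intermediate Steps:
$v{\left(X,D \right)} = X + D \left(5 + D\right) \left(6 + X\right)$ ($v{\left(X,D \right)} = \left(X + 6\right) \left(D + 5\right) D + X = \left(6 + X\right) \left(5 + D\right) D + X = \left(5 + D\right) \left(6 + X\right) D + X = D \left(5 + D\right) \left(6 + X\right) + X = X + D \left(5 + D\right) \left(6 + X\right)$)
$p{\left(g,O \right)} = O^{3} + 11 O^{2} + 31 O$ ($p{\left(g,O \right)} = O + 6 O^{2} + 30 O + O O^{2} + 5 O O = O + 6 O^{2} + 30 O + O^{3} + 5 O^{2} = O^{3} + 11 O^{2} + 31 O$)
$n - K{\left(p{\left(0,9 \right)},M{\left(-7,14 \right)} \right)} = 23364 - -183 = 23364 + 183 = 23547$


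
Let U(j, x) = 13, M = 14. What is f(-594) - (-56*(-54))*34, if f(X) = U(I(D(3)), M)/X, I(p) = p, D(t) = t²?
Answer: -61072717/594 ≈ -1.0282e+5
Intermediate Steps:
f(X) = 13/X
f(-594) - (-56*(-54))*34 = 13/(-594) - (-56*(-54))*34 = 13*(-1/594) - 3024*34 = -13/594 - 1*102816 = -13/594 - 102816 = -61072717/594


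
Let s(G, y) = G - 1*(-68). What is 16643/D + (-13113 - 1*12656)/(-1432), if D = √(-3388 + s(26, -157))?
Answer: 25769/1432 - 16643*I*√366/1098 ≈ 17.995 - 289.98*I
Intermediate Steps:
s(G, y) = 68 + G (s(G, y) = G + 68 = 68 + G)
D = 3*I*√366 (D = √(-3388 + (68 + 26)) = √(-3388 + 94) = √(-3294) = 3*I*√366 ≈ 57.393*I)
16643/D + (-13113 - 1*12656)/(-1432) = 16643/((3*I*√366)) + (-13113 - 1*12656)/(-1432) = 16643*(-I*√366/1098) + (-13113 - 12656)*(-1/1432) = -16643*I*√366/1098 - 25769*(-1/1432) = -16643*I*√366/1098 + 25769/1432 = 25769/1432 - 16643*I*√366/1098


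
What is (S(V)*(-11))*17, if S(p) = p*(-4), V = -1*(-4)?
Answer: 2992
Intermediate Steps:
V = 4
S(p) = -4*p
(S(V)*(-11))*17 = (-4*4*(-11))*17 = -16*(-11)*17 = 176*17 = 2992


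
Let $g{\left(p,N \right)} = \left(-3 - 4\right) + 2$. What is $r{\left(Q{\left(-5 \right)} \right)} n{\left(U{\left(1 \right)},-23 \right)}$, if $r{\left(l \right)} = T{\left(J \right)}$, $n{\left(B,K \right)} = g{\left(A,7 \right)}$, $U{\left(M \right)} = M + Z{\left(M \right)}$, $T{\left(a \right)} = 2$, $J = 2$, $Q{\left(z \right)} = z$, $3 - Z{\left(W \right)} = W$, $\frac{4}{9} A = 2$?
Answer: $-10$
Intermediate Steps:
$A = \frac{9}{2}$ ($A = \frac{9}{4} \cdot 2 = \frac{9}{2} \approx 4.5$)
$Z{\left(W \right)} = 3 - W$
$U{\left(M \right)} = 3$ ($U{\left(M \right)} = M - \left(-3 + M\right) = 3$)
$g{\left(p,N \right)} = -5$ ($g{\left(p,N \right)} = -7 + 2 = -5$)
$n{\left(B,K \right)} = -5$
$r{\left(l \right)} = 2$
$r{\left(Q{\left(-5 \right)} \right)} n{\left(U{\left(1 \right)},-23 \right)} = 2 \left(-5\right) = -10$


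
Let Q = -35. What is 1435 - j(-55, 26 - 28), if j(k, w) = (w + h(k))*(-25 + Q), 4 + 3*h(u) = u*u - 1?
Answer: 61715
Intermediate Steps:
h(u) = -5/3 + u**2/3 (h(u) = -4/3 + (u*u - 1)/3 = -4/3 + (u**2 - 1)/3 = -4/3 + (-1 + u**2)/3 = -4/3 + (-1/3 + u**2/3) = -5/3 + u**2/3)
j(k, w) = 100 - 60*w - 20*k**2 (j(k, w) = (w + (-5/3 + k**2/3))*(-25 - 35) = (-5/3 + w + k**2/3)*(-60) = 100 - 60*w - 20*k**2)
1435 - j(-55, 26 - 28) = 1435 - (100 - 60*(26 - 28) - 20*(-55)**2) = 1435 - (100 - 60*(-2) - 20*3025) = 1435 - (100 + 120 - 60500) = 1435 - 1*(-60280) = 1435 + 60280 = 61715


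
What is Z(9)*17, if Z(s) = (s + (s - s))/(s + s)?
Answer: 17/2 ≈ 8.5000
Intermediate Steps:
Z(s) = ½ (Z(s) = (s + 0)/((2*s)) = s*(1/(2*s)) = ½)
Z(9)*17 = (½)*17 = 17/2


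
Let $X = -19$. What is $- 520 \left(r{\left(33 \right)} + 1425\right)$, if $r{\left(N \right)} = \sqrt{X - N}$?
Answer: $-741000 - 1040 i \sqrt{13} \approx -7.41 \cdot 10^{5} - 3749.8 i$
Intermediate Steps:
$r{\left(N \right)} = \sqrt{-19 - N}$
$- 520 \left(r{\left(33 \right)} + 1425\right) = - 520 \left(\sqrt{-19 - 33} + 1425\right) = - 520 \left(\sqrt{-52} + 1425\right) = - 520 \left(2 i \sqrt{13} + 1425\right) = - 520 \left(1425 + 2 i \sqrt{13}\right) = -741000 - 1040 i \sqrt{13}$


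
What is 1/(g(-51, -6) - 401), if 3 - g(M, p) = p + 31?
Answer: -1/423 ≈ -0.0023641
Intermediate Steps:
g(M, p) = -28 - p (g(M, p) = 3 - (p + 31) = 3 - (31 + p) = 3 + (-31 - p) = -28 - p)
1/(g(-51, -6) - 401) = 1/((-28 - 1*(-6)) - 401) = 1/((-28 + 6) - 401) = 1/(-22 - 401) = 1/(-423) = -1/423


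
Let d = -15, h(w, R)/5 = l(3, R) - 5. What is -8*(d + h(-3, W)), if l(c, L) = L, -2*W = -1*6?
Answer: 200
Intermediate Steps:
W = 3 (W = -(-1)*6/2 = -½*(-6) = 3)
h(w, R) = -25 + 5*R (h(w, R) = 5*(R - 5) = 5*(-5 + R) = -25 + 5*R)
-8*(d + h(-3, W)) = -8*(-15 + (-25 + 5*3)) = -8*(-15 + (-25 + 15)) = -8*(-15 - 10) = -8*(-25) = 200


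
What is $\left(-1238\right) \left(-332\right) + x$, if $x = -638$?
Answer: $410378$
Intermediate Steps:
$\left(-1238\right) \left(-332\right) + x = \left(-1238\right) \left(-332\right) - 638 = 411016 - 638 = 410378$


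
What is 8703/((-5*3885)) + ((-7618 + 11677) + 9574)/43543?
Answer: -38044568/281940925 ≈ -0.13494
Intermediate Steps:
8703/((-5*3885)) + ((-7618 + 11677) + 9574)/43543 = 8703/(-19425) + (4059 + 9574)*(1/43543) = 8703*(-1/19425) + 13633*(1/43543) = -2901/6475 + 13633/43543 = -38044568/281940925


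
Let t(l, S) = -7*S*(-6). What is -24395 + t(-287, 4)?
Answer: -24227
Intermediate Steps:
t(l, S) = 42*S
-24395 + t(-287, 4) = -24395 + 42*4 = -24395 + 168 = -24227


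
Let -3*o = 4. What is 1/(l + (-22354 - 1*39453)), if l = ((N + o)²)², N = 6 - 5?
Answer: -81/5006366 ≈ -1.6179e-5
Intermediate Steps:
o = -4/3 (o = -⅓*4 = -4/3 ≈ -1.3333)
N = 1
l = 1/81 (l = ((1 - 4/3)²)² = ((-⅓)²)² = (⅑)² = 1/81 ≈ 0.012346)
1/(l + (-22354 - 1*39453)) = 1/(1/81 + (-22354 - 1*39453)) = 1/(1/81 + (-22354 - 39453)) = 1/(1/81 - 61807) = 1/(-5006366/81) = -81/5006366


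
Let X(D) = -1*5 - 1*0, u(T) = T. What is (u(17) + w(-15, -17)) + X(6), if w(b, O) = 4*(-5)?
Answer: -8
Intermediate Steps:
w(b, O) = -20
X(D) = -5 (X(D) = -5 + 0 = -5)
(u(17) + w(-15, -17)) + X(6) = (17 - 20) - 5 = -3 - 5 = -8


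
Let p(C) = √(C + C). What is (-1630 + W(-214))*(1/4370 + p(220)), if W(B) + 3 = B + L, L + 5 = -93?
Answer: -389/874 - 3890*√110 ≈ -40799.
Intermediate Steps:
L = -98 (L = -5 - 93 = -98)
W(B) = -101 + B (W(B) = -3 + (B - 98) = -3 + (-98 + B) = -101 + B)
p(C) = √2*√C (p(C) = √(2*C) = √2*√C)
(-1630 + W(-214))*(1/4370 + p(220)) = (-1630 + (-101 - 214))*(1/4370 + √2*√220) = (-1630 - 315)*(1/4370 + √2*(2*√55)) = -1945*(1/4370 + 2*√110) = -389/874 - 3890*√110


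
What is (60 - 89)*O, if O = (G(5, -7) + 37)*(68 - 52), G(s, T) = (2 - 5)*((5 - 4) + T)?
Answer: -25520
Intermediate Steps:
G(s, T) = -3 - 3*T (G(s, T) = -3*(1 + T) = -3 - 3*T)
O = 880 (O = ((-3 - 3*(-7)) + 37)*(68 - 52) = ((-3 + 21) + 37)*16 = (18 + 37)*16 = 55*16 = 880)
(60 - 89)*O = (60 - 89)*880 = -29*880 = -25520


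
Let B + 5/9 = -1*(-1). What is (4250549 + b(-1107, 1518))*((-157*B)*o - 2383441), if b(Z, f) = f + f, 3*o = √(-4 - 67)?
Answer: -10138168885985 - 2671251380*I*√71/27 ≈ -1.0138e+13 - 8.3364e+8*I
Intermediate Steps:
B = 4/9 (B = -5/9 - 1*(-1) = -5/9 + 1 = 4/9 ≈ 0.44444)
o = I*√71/3 (o = √(-4 - 67)/3 = √(-71)/3 = (I*√71)/3 = I*√71/3 ≈ 2.8087*I)
b(Z, f) = 2*f
(4250549 + b(-1107, 1518))*((-157*B)*o - 2383441) = (4250549 + 2*1518)*((-157*4/9)*(I*√71/3) - 2383441) = (4250549 + 3036)*(-628*I*√71/27 - 2383441) = 4253585*(-628*I*√71/27 - 2383441) = 4253585*(-2383441 - 628*I*√71/27) = -10138168885985 - 2671251380*I*√71/27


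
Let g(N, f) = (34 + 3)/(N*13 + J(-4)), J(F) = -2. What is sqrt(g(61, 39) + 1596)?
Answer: sqrt(998616143)/791 ≈ 39.951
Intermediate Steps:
g(N, f) = 37/(-2 + 13*N) (g(N, f) = (34 + 3)/(N*13 - 2) = 37/(13*N - 2) = 37/(-2 + 13*N))
sqrt(g(61, 39) + 1596) = sqrt(37/(-2 + 13*61) + 1596) = sqrt(37/(-2 + 793) + 1596) = sqrt(37/791 + 1596) = sqrt(1262473/791) = sqrt(998616143)/791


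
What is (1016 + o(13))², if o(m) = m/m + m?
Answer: 1060900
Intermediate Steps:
o(m) = 1 + m
(1016 + o(13))² = (1016 + (1 + 13))² = (1016 + 14)² = 1030² = 1060900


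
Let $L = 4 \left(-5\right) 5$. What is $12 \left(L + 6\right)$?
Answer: $-1128$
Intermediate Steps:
$L = -100$ ($L = \left(-20\right) 5 = -100$)
$12 \left(L + 6\right) = 12 \left(-100 + 6\right) = 12 \left(-94\right) = -1128$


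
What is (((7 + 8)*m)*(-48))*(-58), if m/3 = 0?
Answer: 0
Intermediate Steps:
m = 0 (m = 3*0 = 0)
(((7 + 8)*m)*(-48))*(-58) = (((7 + 8)*0)*(-48))*(-58) = ((15*0)*(-48))*(-58) = (0*(-48))*(-58) = 0*(-58) = 0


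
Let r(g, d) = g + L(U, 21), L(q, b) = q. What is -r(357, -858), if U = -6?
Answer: -351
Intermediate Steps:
r(g, d) = -6 + g (r(g, d) = g - 6 = -6 + g)
-r(357, -858) = -(-6 + 357) = -1*351 = -351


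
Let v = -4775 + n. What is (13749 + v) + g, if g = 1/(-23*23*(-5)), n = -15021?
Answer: -15994314/2645 ≈ -6047.0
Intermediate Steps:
v = -19796 (v = -4775 - 15021 = -19796)
g = 1/2645 (g = 1/(-529*(-5)) = 1/2645 ≈ 0.00037807)
(13749 + v) + g = (13749 - 19796) + 1/2645 = -6047 + 1/2645 = -15994314/2645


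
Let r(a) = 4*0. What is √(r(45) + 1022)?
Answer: √1022 ≈ 31.969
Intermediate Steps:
r(a) = 0
√(r(45) + 1022) = √(0 + 1022) = √1022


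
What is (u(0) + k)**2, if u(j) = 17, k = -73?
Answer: 3136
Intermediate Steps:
(u(0) + k)**2 = (17 - 73)**2 = (-56)**2 = 3136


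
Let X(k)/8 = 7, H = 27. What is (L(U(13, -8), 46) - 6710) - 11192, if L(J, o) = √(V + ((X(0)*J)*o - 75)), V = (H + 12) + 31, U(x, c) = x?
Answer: -17902 + √33483 ≈ -17719.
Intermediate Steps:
X(k) = 56 (X(k) = 8*7 = 56)
V = 70 (V = (27 + 12) + 31 = 39 + 31 = 70)
L(J, o) = √(-5 + 56*J*o) (L(J, o) = √(70 + ((56*J)*o - 75)) = √(70 + (56*J*o - 75)) = √(70 + (-75 + 56*J*o)) = √(-5 + 56*J*o))
(L(U(13, -8), 46) - 6710) - 11192 = (√(-5 + 56*13*46) - 6710) - 11192 = (√(-5 + 33488) - 6710) - 11192 = (√33483 - 6710) - 11192 = (-6710 + √33483) - 11192 = -17902 + √33483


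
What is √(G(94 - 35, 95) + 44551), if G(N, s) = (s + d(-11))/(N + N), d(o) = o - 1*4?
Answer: 3*√17231599/59 ≈ 211.07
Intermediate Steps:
d(o) = -4 + o (d(o) = o - 4 = -4 + o)
G(N, s) = (-15 + s)/(2*N) (G(N, s) = (s + (-4 - 11))/(N + N) = (s - 15)/((2*N)) = (-15 + s)*(1/(2*N)) = (-15 + s)/(2*N))
√(G(94 - 35, 95) + 44551) = √((-15 + 95)/(2*(94 - 35)) + 44551) = √((½)*80/59 + 44551) = √((½)*(1/59)*80 + 44551) = √(40/59 + 44551) = √(2628549/59) = 3*√17231599/59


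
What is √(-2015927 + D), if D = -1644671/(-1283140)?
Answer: I*√829779347571875565/641570 ≈ 1419.8*I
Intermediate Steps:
D = 1644671/1283140 (D = -1644671*(-1/1283140) = 1644671/1283140 ≈ 1.2818)
√(-2015927 + D) = √(-2015927 + 1644671/1283140) = √(-2586714926109/1283140) = I*√829779347571875565/641570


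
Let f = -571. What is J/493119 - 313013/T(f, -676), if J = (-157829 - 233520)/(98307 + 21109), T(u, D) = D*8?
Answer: 2304021854652145/39807137788704 ≈ 57.880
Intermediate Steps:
T(u, D) = 8*D
J = -391349/119416 ≈ -3.2772
J/493119 - 313013/T(f, -676) = -391349/119416/493119 - 313013/(8*(-676)) = -391349/119416*1/493119 - 313013/(-5408) = -391349/58886298504 - 313013*(-1/5408) = -391349/58886298504 + 313013/5408 = 2304021854652145/39807137788704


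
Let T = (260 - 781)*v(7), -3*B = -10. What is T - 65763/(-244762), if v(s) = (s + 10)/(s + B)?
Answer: -6501532449/7587622 ≈ -856.86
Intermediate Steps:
B = 10/3 (B = -1/3*(-10) = 10/3 ≈ 3.3333)
v(s) = (10 + s)/(10/3 + s) (v(s) = (s + 10)/(s + 10/3) = (10 + s)/(10/3 + s))
T = -26571/31 (T = (260 - 781)*(3*(10 + 7)/(10 + 3*7)) = -1563*17/(10 + 21) = -1563*17/31 = -521*51/31 = -26571/31 ≈ -857.13)
T - 65763/(-244762) = -26571/31 - 65763/(-244762) = -26571/31 - 65763*(-1)/244762 = -26571/31 - 1*(-65763/244762) = -26571/31 + 65763/244762 = -6501532449/7587622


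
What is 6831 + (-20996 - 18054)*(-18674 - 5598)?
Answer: 947828431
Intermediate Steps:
6831 + (-20996 - 18054)*(-18674 - 5598) = 6831 - 39050*(-24272) = 6831 + 947821600 = 947828431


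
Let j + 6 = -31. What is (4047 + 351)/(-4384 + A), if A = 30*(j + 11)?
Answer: -2199/2582 ≈ -0.85167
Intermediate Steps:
j = -37 (j = -6 - 31 = -37)
A = -780 (A = 30*(-37 + 11) = 30*(-26) = -780)
(4047 + 351)/(-4384 + A) = (4047 + 351)/(-4384 - 780) = 4398/(-5164) = 4398*(-1/5164) = -2199/2582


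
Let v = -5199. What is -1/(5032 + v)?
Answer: 1/167 ≈ 0.0059880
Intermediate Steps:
-1/(5032 + v) = -1/(5032 - 5199) = -1/(-167) = -1*(-1/167) = 1/167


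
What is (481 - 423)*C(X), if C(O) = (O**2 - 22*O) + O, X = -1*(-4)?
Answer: -3944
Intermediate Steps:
X = 4
C(O) = O**2 - 21*O
(481 - 423)*C(X) = (481 - 423)*(4*(-21 + 4)) = 58*(4*(-17)) = 58*(-68) = -3944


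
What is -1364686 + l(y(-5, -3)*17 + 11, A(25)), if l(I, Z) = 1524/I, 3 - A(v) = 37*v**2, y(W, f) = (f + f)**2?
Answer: -850197854/623 ≈ -1.3647e+6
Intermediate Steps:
y(W, f) = 4*f**2 (y(W, f) = (2*f)**2 = 4*f**2)
A(v) = 3 - 37*v**2
-1364686 + l(y(-5, -3)*17 + 11, A(25)) = -1364686 + 1524/((4*(-3)**2)*17 + 11) = -1364686 + 1524/((4*9)*17 + 11) = -1364686 + 1524/(36*17 + 11) = -1364686 + 1524/(612 + 11) = -1364686 + 1524/623 = -850197854/623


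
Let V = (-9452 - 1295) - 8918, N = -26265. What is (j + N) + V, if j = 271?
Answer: -45659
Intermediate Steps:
V = -19665 (V = -10747 - 8918 = -19665)
(j + N) + V = (271 - 26265) - 19665 = -25994 - 19665 = -45659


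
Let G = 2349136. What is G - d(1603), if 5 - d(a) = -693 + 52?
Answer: 2348490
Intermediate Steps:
d(a) = 646 (d(a) = 5 - (-693 + 52) = 5 - 1*(-641) = 5 + 641 = 646)
G - d(1603) = 2349136 - 1*646 = 2349136 - 646 = 2348490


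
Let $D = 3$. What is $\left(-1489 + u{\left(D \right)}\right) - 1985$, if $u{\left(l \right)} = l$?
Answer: $-3471$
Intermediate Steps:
$\left(-1489 + u{\left(D \right)}\right) - 1985 = \left(-1489 + 3\right) - 1985 = -1486 - 1985 = -3471$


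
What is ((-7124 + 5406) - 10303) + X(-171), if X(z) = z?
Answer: -12192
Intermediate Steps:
((-7124 + 5406) - 10303) + X(-171) = ((-7124 + 5406) - 10303) - 171 = (-1718 - 10303) - 171 = -12021 - 171 = -12192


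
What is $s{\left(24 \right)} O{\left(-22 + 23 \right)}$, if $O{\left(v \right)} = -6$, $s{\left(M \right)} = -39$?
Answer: $234$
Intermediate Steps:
$s{\left(24 \right)} O{\left(-22 + 23 \right)} = \left(-39\right) \left(-6\right) = 234$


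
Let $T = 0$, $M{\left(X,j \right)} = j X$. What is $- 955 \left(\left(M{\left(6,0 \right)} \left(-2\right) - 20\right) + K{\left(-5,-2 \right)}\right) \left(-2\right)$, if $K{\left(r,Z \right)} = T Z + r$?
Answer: $-47750$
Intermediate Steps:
$M{\left(X,j \right)} = X j$
$K{\left(r,Z \right)} = r$ ($K{\left(r,Z \right)} = 0 Z + r = 0 + r = r$)
$- 955 \left(\left(M{\left(6,0 \right)} \left(-2\right) - 20\right) + K{\left(-5,-2 \right)}\right) \left(-2\right) = - 955 \left(\left(6 \cdot 0 \left(-2\right) - 20\right) - 5\right) \left(-2\right) = - 955 \left(\left(0 \left(-2\right) - 20\right) - 5\right) \left(-2\right) = - 955 \left(\left(0 - 20\right) - 5\right) \left(-2\right) = - 955 \left(-20 - 5\right) \left(-2\right) = - 955 \left(\left(-25\right) \left(-2\right)\right) = \left(-955\right) 50 = -47750$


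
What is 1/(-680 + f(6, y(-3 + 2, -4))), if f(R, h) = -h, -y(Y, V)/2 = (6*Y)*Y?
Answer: -1/668 ≈ -0.0014970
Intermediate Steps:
y(Y, V) = -12*Y**2 (y(Y, V) = -2*6*Y*Y = -12*Y**2)
1/(-680 + f(6, y(-3 + 2, -4))) = 1/(-680 - (-12)*(-3 + 2)**2) = 1/(-680 - (-12)*(-1)**2) = 1/(-680 - (-12)) = 1/(-680 - 1*(-12)) = 1/(-680 + 12) = 1/(-668) = -1/668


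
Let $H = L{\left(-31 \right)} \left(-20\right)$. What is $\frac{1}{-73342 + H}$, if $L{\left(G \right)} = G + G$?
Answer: $- \frac{1}{72102} \approx -1.3869 \cdot 10^{-5}$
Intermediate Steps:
$L{\left(G \right)} = 2 G$
$H = 1240$ ($H = 2 \left(-31\right) \left(-20\right) = \left(-62\right) \left(-20\right) = 1240$)
$\frac{1}{-73342 + H} = \frac{1}{-73342 + 1240} = \frac{1}{-72102} = - \frac{1}{72102}$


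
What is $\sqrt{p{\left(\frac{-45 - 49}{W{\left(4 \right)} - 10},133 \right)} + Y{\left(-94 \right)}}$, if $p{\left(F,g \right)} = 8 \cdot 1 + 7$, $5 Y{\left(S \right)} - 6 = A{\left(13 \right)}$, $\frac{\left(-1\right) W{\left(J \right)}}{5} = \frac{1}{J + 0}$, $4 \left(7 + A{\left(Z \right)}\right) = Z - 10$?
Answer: $\frac{\sqrt{1495}}{10} \approx 3.8665$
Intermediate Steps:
$A{\left(Z \right)} = - \frac{19}{2} + \frac{Z}{4}$ ($A{\left(Z \right)} = -7 + \frac{Z - 10}{4} = -7 + \frac{-10 + Z}{4} = -7 + \left(- \frac{5}{2} + \frac{Z}{4}\right) = - \frac{19}{2} + \frac{Z}{4}$)
$W{\left(J \right)} = - \frac{5}{J}$ ($W{\left(J \right)} = - \frac{5}{J + 0} = - \frac{5}{J}$)
$Y{\left(S \right)} = - \frac{1}{20}$ ($Y{\left(S \right)} = \frac{6}{5} + \frac{- \frac{19}{2} + \frac{1}{4} \cdot 13}{5} = \frac{6}{5} + \frac{- \frac{19}{2} + \frac{13}{4}}{5} = \frac{6}{5} + \frac{1}{5} \left(- \frac{25}{4}\right) = \frac{6}{5} - \frac{5}{4} = - \frac{1}{20}$)
$p{\left(F,g \right)} = 15$ ($p{\left(F,g \right)} = 8 + 7 = 15$)
$\sqrt{p{\left(\frac{-45 - 49}{W{\left(4 \right)} - 10},133 \right)} + Y{\left(-94 \right)}} = \sqrt{15 - \frac{1}{20}} = \sqrt{\frac{299}{20}} = \frac{\sqrt{1495}}{10}$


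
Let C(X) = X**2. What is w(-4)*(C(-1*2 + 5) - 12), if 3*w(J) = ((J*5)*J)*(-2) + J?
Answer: 164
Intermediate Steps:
w(J) = -10*J**2/3 + J/3 (w(J) = (((J*5)*J)*(-2) + J)/3 = (((5*J)*J)*(-2) + J)/3 = ((5*J**2)*(-2) + J)/3 = (-10*J**2 + J)/3 = (J - 10*J**2)/3 = -10*J**2/3 + J/3)
w(-4)*(C(-1*2 + 5) - 12) = ((1/3)*(-4)*(1 - 10*(-4)))*((-1*2 + 5)**2 - 12) = ((1/3)*(-4)*(1 + 40))*((-2 + 5)**2 - 12) = ((1/3)*(-4)*41)*(3**2 - 12) = -164*(9 - 12)/3 = -164/3*(-3) = 164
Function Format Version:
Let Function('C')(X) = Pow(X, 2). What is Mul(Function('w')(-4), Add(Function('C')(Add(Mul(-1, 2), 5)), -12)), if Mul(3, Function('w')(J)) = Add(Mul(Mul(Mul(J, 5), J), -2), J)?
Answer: 164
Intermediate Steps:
Function('w')(J) = Add(Mul(Rational(-10, 3), Pow(J, 2)), Mul(Rational(1, 3), J)) (Function('w')(J) = Mul(Rational(1, 3), Add(Mul(Mul(Mul(J, 5), J), -2), J)) = Mul(Rational(1, 3), Add(Mul(Mul(Mul(5, J), J), -2), J)) = Mul(Rational(1, 3), Add(Mul(Mul(5, Pow(J, 2)), -2), J)) = Mul(Rational(1, 3), Add(Mul(-10, Pow(J, 2)), J)) = Mul(Rational(1, 3), Add(J, Mul(-10, Pow(J, 2)))) = Add(Mul(Rational(-10, 3), Pow(J, 2)), Mul(Rational(1, 3), J)))
Mul(Function('w')(-4), Add(Function('C')(Add(Mul(-1, 2), 5)), -12)) = Mul(Mul(Rational(1, 3), -4, Add(1, Mul(-10, -4))), Add(Pow(Add(Mul(-1, 2), 5), 2), -12)) = Mul(Mul(Rational(1, 3), -4, Add(1, 40)), Add(Pow(Add(-2, 5), 2), -12)) = Mul(Mul(Rational(1, 3), -4, 41), Add(Pow(3, 2), -12)) = Mul(Rational(-164, 3), Add(9, -12)) = Mul(Rational(-164, 3), -3) = 164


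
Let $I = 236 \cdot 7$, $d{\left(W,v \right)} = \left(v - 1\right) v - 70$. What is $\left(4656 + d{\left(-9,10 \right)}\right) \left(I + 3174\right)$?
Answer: $22566376$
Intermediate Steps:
$d{\left(W,v \right)} = -70 + v \left(-1 + v\right)$ ($d{\left(W,v \right)} = \left(v - 1\right) v - 70 = \left(-1 + v\right) v - 70 = v \left(-1 + v\right) - 70 = -70 + v \left(-1 + v\right)$)
$I = 1652$
$\left(4656 + d{\left(-9,10 \right)}\right) \left(I + 3174\right) = \left(4656 - \left(80 - 100\right)\right) \left(1652 + 3174\right) = \left(4656 - -20\right) 4826 = \left(4656 + 20\right) 4826 = 4676 \cdot 4826 = 22566376$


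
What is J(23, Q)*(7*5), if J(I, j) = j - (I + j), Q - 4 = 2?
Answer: -805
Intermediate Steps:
Q = 6 (Q = 4 + 2 = 6)
J(I, j) = -I (J(I, j) = j + (-I - j) = -I)
J(23, Q)*(7*5) = (-1*23)*(7*5) = -23*35 = -805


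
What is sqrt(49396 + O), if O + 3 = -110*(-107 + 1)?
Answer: sqrt(61053) ≈ 247.09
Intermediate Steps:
O = 11657 (O = -3 - 110*(-107 + 1) = -3 - 110*(-106) = -3 + 11660 = 11657)
sqrt(49396 + O) = sqrt(49396 + 11657) = sqrt(61053)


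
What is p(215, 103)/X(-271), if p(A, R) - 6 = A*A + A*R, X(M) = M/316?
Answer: -21606816/271 ≈ -79730.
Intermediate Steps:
X(M) = M/316 (X(M) = M*(1/316) = M/316)
p(A, R) = 6 + A² + A*R (p(A, R) = 6 + (A*A + A*R) = 6 + (A² + A*R) = 6 + A² + A*R)
p(215, 103)/X(-271) = (6 + 215² + 215*103)/(((1/316)*(-271))) = (6 + 46225 + 22145)/(-271/316) = 68376*(-316/271) = -21606816/271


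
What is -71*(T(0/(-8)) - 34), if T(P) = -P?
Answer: 2414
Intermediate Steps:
-71*(T(0/(-8)) - 34) = -71*(-0/(-8) - 34) = -71*(-0*(-1)/8 - 34) = -71*(-1*0 - 34) = -71*(0 - 34) = -71*(-34) = 2414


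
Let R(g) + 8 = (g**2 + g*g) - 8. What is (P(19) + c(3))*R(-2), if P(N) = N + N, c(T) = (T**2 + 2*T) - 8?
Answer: -360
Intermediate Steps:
c(T) = -8 + T**2 + 2*T
R(g) = -16 + 2*g**2 (R(g) = -8 + ((g**2 + g*g) - 8) = -8 + ((g**2 + g**2) - 8) = -8 + (2*g**2 - 8) = -8 + (-8 + 2*g**2) = -16 + 2*g**2)
P(N) = 2*N
(P(19) + c(3))*R(-2) = (2*19 + (-8 + 3**2 + 2*3))*(-16 + 2*(-2)**2) = (38 + (-8 + 9 + 6))*(-16 + 2*4) = (38 + 7)*(-16 + 8) = 45*(-8) = -360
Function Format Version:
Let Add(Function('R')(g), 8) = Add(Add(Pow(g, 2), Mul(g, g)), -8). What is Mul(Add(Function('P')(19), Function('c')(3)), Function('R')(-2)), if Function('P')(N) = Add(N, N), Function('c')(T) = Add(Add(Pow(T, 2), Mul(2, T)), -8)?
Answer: -360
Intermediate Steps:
Function('c')(T) = Add(-8, Pow(T, 2), Mul(2, T))
Function('R')(g) = Add(-16, Mul(2, Pow(g, 2))) (Function('R')(g) = Add(-8, Add(Add(Pow(g, 2), Mul(g, g)), -8)) = Add(-8, Add(Add(Pow(g, 2), Pow(g, 2)), -8)) = Add(-8, Add(Mul(2, Pow(g, 2)), -8)) = Add(-8, Add(-8, Mul(2, Pow(g, 2)))) = Add(-16, Mul(2, Pow(g, 2))))
Function('P')(N) = Mul(2, N)
Mul(Add(Function('P')(19), Function('c')(3)), Function('R')(-2)) = Mul(Add(Mul(2, 19), Add(-8, Pow(3, 2), Mul(2, 3))), Add(-16, Mul(2, Pow(-2, 2)))) = Mul(Add(38, Add(-8, 9, 6)), Add(-16, Mul(2, 4))) = Mul(Add(38, 7), Add(-16, 8)) = Mul(45, -8) = -360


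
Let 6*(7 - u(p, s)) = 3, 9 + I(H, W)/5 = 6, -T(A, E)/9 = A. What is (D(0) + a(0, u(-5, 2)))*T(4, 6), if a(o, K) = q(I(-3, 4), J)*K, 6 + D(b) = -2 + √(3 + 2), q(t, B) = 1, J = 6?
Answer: 54 - 36*√5 ≈ -26.498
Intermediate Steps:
T(A, E) = -9*A
I(H, W) = -15 (I(H, W) = -45 + 5*6 = -45 + 30 = -15)
u(p, s) = 13/2 (u(p, s) = 7 - ⅙*3 = 7 - ½ = 13/2)
D(b) = -8 + √5 (D(b) = -6 + (-2 + √(3 + 2)) = -6 + (-2 + √5) = -8 + √5)
a(o, K) = K (a(o, K) = 1*K = K)
(D(0) + a(0, u(-5, 2)))*T(4, 6) = ((-8 + √5) + 13/2)*(-9*4) = (-3/2 + √5)*(-36) = 54 - 36*√5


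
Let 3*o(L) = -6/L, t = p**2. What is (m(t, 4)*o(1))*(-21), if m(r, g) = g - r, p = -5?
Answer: -882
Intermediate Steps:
t = 25 (t = (-5)**2 = 25)
o(L) = -2/L (o(L) = (-6/L)/3 = -2/L)
(m(t, 4)*o(1))*(-21) = ((4 - 1*25)*(-2/1))*(-21) = ((4 - 25)*(-2*1))*(-21) = -21*(-2)*(-21) = 42*(-21) = -882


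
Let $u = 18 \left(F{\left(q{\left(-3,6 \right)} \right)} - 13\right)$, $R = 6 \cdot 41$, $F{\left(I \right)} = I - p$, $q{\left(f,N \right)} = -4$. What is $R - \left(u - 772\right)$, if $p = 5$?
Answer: $1414$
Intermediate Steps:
$F{\left(I \right)} = -5 + I$ ($F{\left(I \right)} = I - 5 = -5 + I$)
$R = 246$
$u = -396$ ($u = 18 \left(\left(-5 - 4\right) - 13\right) = 18 \left(-9 - 13\right) = 18 \left(-22\right) = -396$)
$R - \left(u - 772\right) = 246 - \left(-396 - 772\right) = 246 - -1168 = 246 + 1168 = 1414$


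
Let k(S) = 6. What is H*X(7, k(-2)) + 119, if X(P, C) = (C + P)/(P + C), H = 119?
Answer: 238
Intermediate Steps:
X(P, C) = 1 (X(P, C) = (C + P)/(C + P) = 1)
H*X(7, k(-2)) + 119 = 119*1 + 119 = 119 + 119 = 238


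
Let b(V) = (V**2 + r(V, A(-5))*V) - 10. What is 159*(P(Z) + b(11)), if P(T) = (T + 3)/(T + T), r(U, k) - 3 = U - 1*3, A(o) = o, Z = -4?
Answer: 295263/8 ≈ 36908.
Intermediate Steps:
r(U, k) = U (r(U, k) = 3 + (U - 1*3) = 3 + (U - 3) = 3 + (-3 + U) = U)
P(T) = (3 + T)/(2*T) (P(T) = (3 + T)/((2*T)) = (3 + T)*(1/(2*T)) = (3 + T)/(2*T))
b(V) = -10 + 2*V**2 (b(V) = (V**2 + V*V) - 10 = (V**2 + V**2) - 10 = 2*V**2 - 10 = -10 + 2*V**2)
159*(P(Z) + b(11)) = 159*((1/2)*(3 - 4)/(-4) + (-10 + 2*11**2)) = 159*((1/2)*(-1/4)*(-1) + (-10 + 2*121)) = 159*(1/8 + (-10 + 242)) = 159*(1/8 + 232) = 159*(1857/8) = 295263/8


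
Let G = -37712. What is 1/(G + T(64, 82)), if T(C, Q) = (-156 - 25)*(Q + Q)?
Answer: -1/67396 ≈ -1.4838e-5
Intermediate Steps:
T(C, Q) = -362*Q
1/(G + T(64, 82)) = 1/(-37712 - 362*82) = 1/(-37712 - 29684) = 1/(-67396) = -1/67396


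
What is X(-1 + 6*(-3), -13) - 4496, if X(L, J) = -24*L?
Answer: -4040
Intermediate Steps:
X(-1 + 6*(-3), -13) - 4496 = -24*(-1 + 6*(-3)) - 4496 = -24*(-1 - 18) - 4496 = -24*(-19) - 4496 = 456 - 4496 = -4040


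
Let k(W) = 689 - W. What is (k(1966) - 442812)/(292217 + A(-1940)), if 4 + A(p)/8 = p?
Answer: -444089/276665 ≈ -1.6052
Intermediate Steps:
A(p) = -32 + 8*p
(k(1966) - 442812)/(292217 + A(-1940)) = ((689 - 1*1966) - 442812)/(292217 + (-32 + 8*(-1940))) = ((689 - 1966) - 442812)/(292217 + (-32 - 15520)) = (-1277 - 442812)/(292217 - 15552) = -444089/276665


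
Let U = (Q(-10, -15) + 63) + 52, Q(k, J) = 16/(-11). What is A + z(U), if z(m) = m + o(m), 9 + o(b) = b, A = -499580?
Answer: -5492981/11 ≈ -4.9936e+5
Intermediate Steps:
o(b) = -9 + b
Q(k, J) = -16/11 (Q(k, J) = 16*(-1/11) = -16/11)
U = 1249/11 (U = (-16/11 + 63) + 52 = 677/11 + 52 = 1249/11 ≈ 113.55)
z(m) = -9 + 2*m (z(m) = m + (-9 + m) = -9 + 2*m)
A + z(U) = -499580 + (-9 + 2*(1249/11)) = -499580 + (-9 + 2498/11) = -499580 + 2399/11 = -5492981/11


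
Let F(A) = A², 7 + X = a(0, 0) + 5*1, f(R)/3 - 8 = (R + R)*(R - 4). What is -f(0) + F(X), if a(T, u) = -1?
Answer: -15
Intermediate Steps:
f(R) = 24 + 6*R*(-4 + R) (f(R) = 24 + 3*((R + R)*(R - 4)) = 24 + 3*((2*R)*(-4 + R)) = 24 + 3*(2*R*(-4 + R)) = 24 + 6*R*(-4 + R))
X = -3 (X = -7 + (-1 + 5*1) = -7 + (-1 + 5) = -7 + 4 = -3)
-f(0) + F(X) = -(24 - 24*0 + 6*0²) + (-3)² = -(24 + 0 + 6*0) + 9 = -(24 + 0 + 0) + 9 = -1*24 + 9 = -24 + 9 = -15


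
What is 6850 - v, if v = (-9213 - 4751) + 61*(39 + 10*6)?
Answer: 14775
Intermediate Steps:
v = -7925 (v = -13964 + 61*(39 + 60) = -13964 + 61*99 = -13964 + 6039 = -7925)
6850 - v = 6850 - 1*(-7925) = 6850 + 7925 = 14775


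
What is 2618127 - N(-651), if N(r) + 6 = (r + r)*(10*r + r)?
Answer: -6705489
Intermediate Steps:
N(r) = -6 + 22*r² (N(r) = -6 + (r + r)*(10*r + r) = -6 + (2*r)*(11*r) = -6 + 22*r²)
2618127 - N(-651) = 2618127 - (-6 + 22*(-651)²) = 2618127 - (-6 + 22*423801) = 2618127 - (-6 + 9323622) = 2618127 - 1*9323616 = 2618127 - 9323616 = -6705489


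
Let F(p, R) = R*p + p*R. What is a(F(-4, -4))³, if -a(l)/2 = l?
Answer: -262144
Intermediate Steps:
F(p, R) = 2*R*p (F(p, R) = R*p + R*p = 2*R*p)
a(l) = -2*l
a(F(-4, -4))³ = (-4*(-4)*(-4))³ = (-2*32)³ = (-64)³ = -262144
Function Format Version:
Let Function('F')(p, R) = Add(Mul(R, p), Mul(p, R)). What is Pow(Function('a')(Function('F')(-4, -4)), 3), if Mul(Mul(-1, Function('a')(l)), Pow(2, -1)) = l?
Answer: -262144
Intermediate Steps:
Function('F')(p, R) = Mul(2, R, p) (Function('F')(p, R) = Add(Mul(R, p), Mul(R, p)) = Mul(2, R, p))
Function('a')(l) = Mul(-2, l)
Pow(Function('a')(Function('F')(-4, -4)), 3) = Pow(Mul(-2, Mul(2, -4, -4)), 3) = Pow(Mul(-2, 32), 3) = Pow(-64, 3) = -262144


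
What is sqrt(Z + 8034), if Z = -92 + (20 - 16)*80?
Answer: 9*sqrt(102) ≈ 90.896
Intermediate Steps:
Z = 228 (Z = -92 + 4*80 = -92 + 320 = 228)
sqrt(Z + 8034) = sqrt(228 + 8034) = sqrt(8262) = 9*sqrt(102)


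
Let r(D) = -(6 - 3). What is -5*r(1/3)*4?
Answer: 60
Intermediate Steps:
r(D) = -3 (r(D) = -1*3 = -3)
-5*r(1/3)*4 = -5*(-3)*4 = 15*4 = 60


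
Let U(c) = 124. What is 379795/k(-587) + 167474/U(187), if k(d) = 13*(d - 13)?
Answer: 4843087/3720 ≈ 1301.9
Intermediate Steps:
k(d) = -169 + 13*d (k(d) = 13*(-13 + d) = -169 + 13*d)
379795/k(-587) + 167474/U(187) = 379795/(-169 + 13*(-587)) + 167474/124 = 379795/(-169 - 7631) + 167474*(1/124) = 379795/(-7800) + 83737/62 = 379795*(-1/7800) + 83737/62 = -5843/120 + 83737/62 = 4843087/3720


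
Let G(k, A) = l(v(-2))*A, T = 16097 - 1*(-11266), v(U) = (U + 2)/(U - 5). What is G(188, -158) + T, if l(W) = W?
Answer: 27363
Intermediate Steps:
v(U) = (2 + U)/(-5 + U)
T = 27363 (T = 16097 + 11266 = 27363)
G(k, A) = 0 (G(k, A) = ((2 - 2)/(-5 - 2))*A = (0/(-7))*A = (-⅐*0)*A = 0*A = 0)
G(188, -158) + T = 0 + 27363 = 27363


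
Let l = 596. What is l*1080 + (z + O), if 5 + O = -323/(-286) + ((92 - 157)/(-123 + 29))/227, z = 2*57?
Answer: 982209359954/1525667 ≈ 6.4379e+5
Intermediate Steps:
z = 114
O = -5900644/1525667 (O = -5 + (-323/(-286) + ((92 - 157)/(-123 + 29))/227) = -5 + (-323*(-1/286) - 65/(-94)*(1/227)) = -5 + (323/286 - 65*(-1/94)*(1/227)) = -5 + (323/286 + (65/94)*(1/227)) = -5 + (323/286 + 65/21338) = -5 + 1727691/1525667 = -5900644/1525667 ≈ -3.8676)
l*1080 + (z + O) = 596*1080 + (114 - 5900644/1525667) = 643680 + 168025394/1525667 = 982209359954/1525667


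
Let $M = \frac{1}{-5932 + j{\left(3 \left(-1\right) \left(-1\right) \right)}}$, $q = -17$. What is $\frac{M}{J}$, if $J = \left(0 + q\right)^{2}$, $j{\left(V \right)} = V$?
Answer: $- \frac{1}{1713481} \approx -5.8361 \cdot 10^{-7}$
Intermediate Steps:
$M = - \frac{1}{5929}$ ($M = \frac{1}{-5932 + 3 \left(-1\right) \left(-1\right)} = \frac{1}{-5932 - -3} = \frac{1}{-5932 + 3} = \frac{1}{-5929} = - \frac{1}{5929} \approx -0.00016866$)
$J = 289$ ($J = \left(0 - 17\right)^{2} = \left(-17\right)^{2} = 289$)
$\frac{M}{J} = - \frac{1}{5929 \cdot 289} = \left(- \frac{1}{5929}\right) \frac{1}{289} = - \frac{1}{1713481}$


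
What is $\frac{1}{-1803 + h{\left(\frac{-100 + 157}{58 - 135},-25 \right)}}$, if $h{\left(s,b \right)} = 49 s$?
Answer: $- \frac{11}{20232} \approx -0.00054369$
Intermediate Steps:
$\frac{1}{-1803 + h{\left(\frac{-100 + 157}{58 - 135},-25 \right)}} = \frac{1}{-1803 + 49 \frac{-100 + 157}{58 - 135}} = \frac{1}{-1803 + 49 \frac{57}{-77}} = \frac{1}{-1803 + 49 \cdot 57 \left(- \frac{1}{77}\right)} = \frac{1}{-1803 + 49 \left(- \frac{57}{77}\right)} = \frac{1}{-1803 - \frac{399}{11}} = \frac{1}{- \frac{20232}{11}} = - \frac{11}{20232}$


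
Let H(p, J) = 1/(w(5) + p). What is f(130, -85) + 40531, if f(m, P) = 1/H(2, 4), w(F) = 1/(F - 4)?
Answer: 40534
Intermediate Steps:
w(F) = 1/(-4 + F)
H(p, J) = 1/(1 + p) (H(p, J) = 1/(1/(-4 + 5) + p) = 1/(1/1 + p) = 1/(1 + p))
f(m, P) = 3 (f(m, P) = 1/(1/(1 + 2)) = 1/(1/3) = 1/(⅓) = 3)
f(130, -85) + 40531 = 3 + 40531 = 40534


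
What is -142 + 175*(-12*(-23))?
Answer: 48158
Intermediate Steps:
-142 + 175*(-12*(-23)) = -142 + 175*276 = -142 + 48300 = 48158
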